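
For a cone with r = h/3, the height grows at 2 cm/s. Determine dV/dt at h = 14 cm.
392π/9 cm³/s

V = (1/3)π(h/3)²h = πh³/27
dV/dt = πh²/9 · 2
At h = 14: dV/dt = 392π/9 cm³/s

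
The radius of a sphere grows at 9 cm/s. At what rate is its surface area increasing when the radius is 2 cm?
144π cm²/s

S = 4πr²
dS/dt = dS/dr · dr/dt = 8πr · 9
At r = 2: dS/dt = 144π cm²/s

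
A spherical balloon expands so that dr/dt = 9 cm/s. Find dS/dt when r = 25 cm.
1800π cm²/s

S = 4πr²
dS/dt = dS/dr · dr/dt = 8πr · 9
At r = 25: dS/dt = 1800π cm²/s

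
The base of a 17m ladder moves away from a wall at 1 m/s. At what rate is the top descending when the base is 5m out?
5√66/132 ≈ 0.3077 m/s

x² + y² = 17²
2x·dx/dt + 2y·dy/dt = 0
dy/dt = -x/y · dx/dt = -5/(2√66) · 1 = -5√66/132 m/s
The top is descending at 5√66/132 ≈ 0.3077 m/s.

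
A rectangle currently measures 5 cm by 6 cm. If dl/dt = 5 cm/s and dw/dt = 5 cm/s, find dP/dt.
20 cm/s

P = 2(l + w)
dP/dt = 2(dl/dt + dw/dt) = 2(5 + 5) = 20 cm/s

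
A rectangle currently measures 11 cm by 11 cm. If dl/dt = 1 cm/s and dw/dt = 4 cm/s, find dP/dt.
10 cm/s

P = 2(l + w)
dP/dt = 2(dl/dt + dw/dt) = 2(1 + 4) = 10 cm/s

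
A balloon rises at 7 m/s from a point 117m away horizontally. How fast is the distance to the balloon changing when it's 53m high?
371√16498/16498 ≈ 2.888 m/s

z² = 117² + y²
z = √(117² + 53²) = √16498
dz/dt = y/z · dy/dt = 53/√16498 · 7 = 371√16498/16498 ≈ 2.888 m/s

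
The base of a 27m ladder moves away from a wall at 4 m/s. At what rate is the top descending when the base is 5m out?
5√11/22 ≈ 0.7538 m/s

x² + y² = 27²
2x·dx/dt + 2y·dy/dt = 0
dy/dt = -x/y · dx/dt = -5/(8√11) · 4 = -5√11/22 m/s
The top is descending at 5√11/22 ≈ 0.7538 m/s.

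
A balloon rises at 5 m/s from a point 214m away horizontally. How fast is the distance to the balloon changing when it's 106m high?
265√14258/14258 ≈ 2.219 m/s

z² = 214² + y²
z = √(214² + 106²) = 2√14258
dz/dt = y/z · dy/dt = 106/(2√14258) · 5 = 265√14258/14258 ≈ 2.219 m/s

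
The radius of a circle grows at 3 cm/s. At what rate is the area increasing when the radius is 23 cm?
138π cm²/s

A = πr²
dA/dt = 2πr · dr/dt = 2π(23)(3) = 138π cm²/s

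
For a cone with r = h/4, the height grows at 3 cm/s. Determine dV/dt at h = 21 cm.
1323π/16 cm³/s

V = (1/3)π(h/4)²h = πh³/48
dV/dt = πh²/16 · 3
At h = 21: dV/dt = 1323π/16 cm³/s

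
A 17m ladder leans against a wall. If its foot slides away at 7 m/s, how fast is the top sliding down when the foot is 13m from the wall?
91√30/60 ≈ 8.307 m/s

x² + y² = 17²
2x·dx/dt + 2y·dy/dt = 0
dy/dt = -x/y · dx/dt = -13/(2√30) · 7 = -91√30/60 m/s
The top is descending at 91√30/60 ≈ 8.307 m/s.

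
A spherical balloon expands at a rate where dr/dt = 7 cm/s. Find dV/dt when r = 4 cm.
448π cm³/s

V = (4/3)πr³
dV/dt = dV/dr · dr/dt = 4πr² · 7
At r = 4: dV/dt = 448π cm³/s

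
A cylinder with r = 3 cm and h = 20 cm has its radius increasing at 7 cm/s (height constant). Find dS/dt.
364π cm²/s

S = 2πrh + 2πr² (lateral + bases)
dS/dt = (2πh + 4πr)·dr/dt = (2π·20 + 4π·3)·7
= 364π cm²/s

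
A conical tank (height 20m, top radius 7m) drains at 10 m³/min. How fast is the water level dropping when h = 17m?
4000/(14161π) ≈ 0.08991 m/min

r/h = 7/20, so r = (7/20)h
V = (1/3)πr²h = (1/3)π((7/20)h)²h = (49/1200)πh³
dV/dh = (49/400)πh²
dh/dt = (dV/dt)/(dV/dh) = -10/((49/400)π·17²) = -4000/(14161π) m/min
The level is dropping at 4000/(14161π) ≈ 0.08991 m/min.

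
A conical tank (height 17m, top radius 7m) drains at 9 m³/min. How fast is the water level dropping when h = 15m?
289/(1225π) ≈ 0.0751 m/min

r/h = 7/17, so r = (7/17)h
V = (1/3)πr²h = (1/3)π((7/17)h)²h = (49/867)πh³
dV/dh = (49/289)πh²
dh/dt = (dV/dt)/(dV/dh) = -9/((49/289)π·15²) = -289/(1225π) m/min
The level is dropping at 289/(1225π) ≈ 0.0751 m/min.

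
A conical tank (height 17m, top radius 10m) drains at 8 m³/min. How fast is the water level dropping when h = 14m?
289/(2450π) ≈ 0.03755 m/min

r/h = 10/17, so r = (10/17)h
V = (1/3)πr²h = (1/3)π((10/17)h)²h = (100/867)πh³
dV/dh = (100/289)πh²
dh/dt = (dV/dt)/(dV/dh) = -8/((100/289)π·14²) = -289/(2450π) m/min
The level is dropping at 289/(2450π) ≈ 0.03755 m/min.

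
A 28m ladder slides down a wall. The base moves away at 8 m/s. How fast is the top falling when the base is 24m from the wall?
48√13/13 ≈ 13.31 m/s

x² + y² = 28²
2x·dx/dt + 2y·dy/dt = 0
dy/dt = -x/y · dx/dt = -24/(4√13) · 8 = -48√13/13 m/s
The top is descending at 48√13/13 ≈ 13.31 m/s.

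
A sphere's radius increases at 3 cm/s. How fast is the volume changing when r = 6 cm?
432π cm³/s

V = (4/3)πr³
dV/dt = dV/dr · dr/dt = 4πr² · 3
At r = 6: dV/dt = 432π cm³/s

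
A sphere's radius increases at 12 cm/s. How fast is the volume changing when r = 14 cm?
9408π cm³/s

V = (4/3)πr³
dV/dt = dV/dr · dr/dt = 4πr² · 12
At r = 14: dV/dt = 9408π cm³/s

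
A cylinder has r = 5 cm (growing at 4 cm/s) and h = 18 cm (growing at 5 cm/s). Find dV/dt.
845π cm³/s

V = πr²h
dV/dt = 2πrh·dr/dt + πr²·dh/dt
= 2π(5)(18)(4) + π(5)²(5)
= 845π cm³/s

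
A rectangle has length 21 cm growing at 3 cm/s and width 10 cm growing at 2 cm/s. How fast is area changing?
72 cm²/s

A = lw
dA/dt = w·dl/dt + l·dw/dt = 10·3 + 21·2 = 72 cm²/s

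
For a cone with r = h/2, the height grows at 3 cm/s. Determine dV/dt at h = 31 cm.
2883π/4 cm³/s

V = (1/3)π(h/2)²h = πh³/12
dV/dt = πh²/4 · 3
At h = 31: dV/dt = 2883π/4 cm³/s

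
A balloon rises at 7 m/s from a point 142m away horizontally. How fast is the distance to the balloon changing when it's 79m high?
553√26405/26405 ≈ 3.403 m/s

z² = 142² + y²
z = √(142² + 79²) = √26405
dz/dt = y/z · dy/dt = 79/√26405 · 7 = 553√26405/26405 ≈ 3.403 m/s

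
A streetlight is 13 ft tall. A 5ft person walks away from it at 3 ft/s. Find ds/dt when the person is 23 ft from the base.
15/8 ft/s

By similar triangles: 13/(x+s) = 5/s
Solving: s = 5x/8
ds/dt = 5/8 · dx/dt = 5/8 · 3 = 15/8 ft/s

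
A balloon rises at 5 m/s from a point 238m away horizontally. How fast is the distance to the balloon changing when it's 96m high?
48√16465/3293 ≈ 1.87 m/s

z² = 238² + y²
z = √(238² + 96²) = 2√16465
dz/dt = y/z · dy/dt = 96/(2√16465) · 5 = 48√16465/3293 ≈ 1.87 m/s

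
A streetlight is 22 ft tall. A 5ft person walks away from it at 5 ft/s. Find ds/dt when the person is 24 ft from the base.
25/17 ft/s

By similar triangles: 22/(x+s) = 5/s
Solving: s = 5x/17
ds/dt = 5/17 · dx/dt = 5/17 · 5 = 25/17 ft/s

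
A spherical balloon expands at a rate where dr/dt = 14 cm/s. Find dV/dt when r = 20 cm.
22400π cm³/s

V = (4/3)πr³
dV/dt = dV/dr · dr/dt = 4πr² · 14
At r = 20: dV/dt = 22400π cm³/s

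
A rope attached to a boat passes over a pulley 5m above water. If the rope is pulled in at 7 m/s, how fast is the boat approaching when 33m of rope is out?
33√266/76 ≈ 7.082 m/s

rope² = x² + 5²
x = √(33² - 5²) = 2√266
dx/dt = (rope/x) · d(rope)/dt = (33/(2√266)) · (-7) = -33√266/76 m/s
The boat approaches at 33√266/76 ≈ 7.082 m/s.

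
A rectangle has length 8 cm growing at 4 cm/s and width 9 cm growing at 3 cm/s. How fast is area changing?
60 cm²/s

A = lw
dA/dt = w·dl/dt + l·dw/dt = 9·4 + 8·3 = 60 cm²/s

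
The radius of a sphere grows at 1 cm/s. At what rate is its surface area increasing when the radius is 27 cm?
216π cm²/s

S = 4πr²
dS/dt = dS/dr · dr/dt = 8πr · 1
At r = 27: dS/dt = 216π cm²/s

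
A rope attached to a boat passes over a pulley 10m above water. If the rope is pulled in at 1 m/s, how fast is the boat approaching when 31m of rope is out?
31√861/861 ≈ 1.056 m/s

rope² = x² + 10²
x = √(31² - 10²) = √861
dx/dt = (rope/x) · d(rope)/dt = (31/√861) · (-1) = -31√861/861 m/s
The boat approaches at 31√861/861 ≈ 1.056 m/s.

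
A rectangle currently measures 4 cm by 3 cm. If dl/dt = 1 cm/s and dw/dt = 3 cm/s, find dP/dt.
8 cm/s

P = 2(l + w)
dP/dt = 2(dl/dt + dw/dt) = 2(1 + 3) = 8 cm/s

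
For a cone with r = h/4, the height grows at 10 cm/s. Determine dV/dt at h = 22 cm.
605π/2 cm³/s

V = (1/3)π(h/4)²h = πh³/48
dV/dt = πh²/16 · 10
At h = 22: dV/dt = 605π/2 cm³/s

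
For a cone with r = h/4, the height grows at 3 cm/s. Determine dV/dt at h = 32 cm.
192π cm³/s

V = (1/3)π(h/4)²h = πh³/48
dV/dt = πh²/16 · 3
At h = 32: dV/dt = 192π cm³/s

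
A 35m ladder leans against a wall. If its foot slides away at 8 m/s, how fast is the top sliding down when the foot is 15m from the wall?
6√10/5 ≈ 3.795 m/s

x² + y² = 35²
2x·dx/dt + 2y·dy/dt = 0
dy/dt = -x/y · dx/dt = -15/(10√10) · 8 = -6√10/5 m/s
The top is descending at 6√10/5 ≈ 3.795 m/s.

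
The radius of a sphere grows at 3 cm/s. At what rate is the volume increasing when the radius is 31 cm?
11532π cm³/s

V = (4/3)πr³
dV/dt = dV/dr · dr/dt = 4πr² · 3
At r = 31: dV/dt = 11532π cm³/s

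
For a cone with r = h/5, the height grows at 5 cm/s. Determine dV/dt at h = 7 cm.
49π/5 cm³/s

V = (1/3)π(h/5)²h = πh³/75
dV/dt = πh²/25 · 5
At h = 7: dV/dt = 49π/5 cm³/s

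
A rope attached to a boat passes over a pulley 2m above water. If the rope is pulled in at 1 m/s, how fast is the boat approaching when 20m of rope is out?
10√11/33 ≈ 1.005 m/s

rope² = x² + 2²
x = √(20² - 2²) = 6√11
dx/dt = (rope/x) · d(rope)/dt = (20/(6√11)) · (-1) = -10√11/33 m/s
The boat approaches at 10√11/33 ≈ 1.005 m/s.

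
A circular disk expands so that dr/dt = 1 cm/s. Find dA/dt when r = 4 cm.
8π cm²/s

A = πr²
dA/dt = 2πr · dr/dt = 2π(4)(1) = 8π cm²/s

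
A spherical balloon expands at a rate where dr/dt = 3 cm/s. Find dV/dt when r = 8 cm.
768π cm³/s

V = (4/3)πr³
dV/dt = dV/dr · dr/dt = 4πr² · 3
At r = 8: dV/dt = 768π cm³/s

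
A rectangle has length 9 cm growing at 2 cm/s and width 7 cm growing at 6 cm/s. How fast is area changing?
68 cm²/s

A = lw
dA/dt = w·dl/dt + l·dw/dt = 7·2 + 9·6 = 68 cm²/s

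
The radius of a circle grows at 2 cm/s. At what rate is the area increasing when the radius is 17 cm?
68π cm²/s

A = πr²
dA/dt = 2πr · dr/dt = 2π(17)(2) = 68π cm²/s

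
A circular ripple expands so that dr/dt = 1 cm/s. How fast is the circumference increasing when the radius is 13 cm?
2π cm/s

C = 2πr
dC/dt = 2π · dr/dt = 2π · 1 = 2π cm/s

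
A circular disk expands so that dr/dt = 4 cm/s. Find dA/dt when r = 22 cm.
176π cm²/s

A = πr²
dA/dt = 2πr · dr/dt = 2π(22)(4) = 176π cm²/s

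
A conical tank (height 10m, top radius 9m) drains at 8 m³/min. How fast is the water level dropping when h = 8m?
25/(162π) ≈ 0.04912 m/min

r/h = 9/10, so r = (9/10)h
V = (1/3)πr²h = (1/3)π((9/10)h)²h = (27/100)πh³
dV/dh = (81/100)πh²
dh/dt = (dV/dt)/(dV/dh) = -8/((81/100)π·8²) = -25/(162π) m/min
The level is dropping at 25/(162π) ≈ 0.04912 m/min.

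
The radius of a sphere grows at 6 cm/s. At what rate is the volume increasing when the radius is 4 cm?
384π cm³/s

V = (4/3)πr³
dV/dt = dV/dr · dr/dt = 4πr² · 6
At r = 4: dV/dt = 384π cm³/s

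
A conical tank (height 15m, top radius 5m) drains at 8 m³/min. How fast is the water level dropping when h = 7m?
72/(49π) ≈ 0.4677 m/min

r/h = 5/15, so r = (1/3)h
V = (1/3)πr²h = (1/3)π((1/3)h)²h = (1/27)πh³
dV/dh = (1/9)πh²
dh/dt = (dV/dt)/(dV/dh) = -8/((1/9)π·7²) = -72/(49π) m/min
The level is dropping at 72/(49π) ≈ 0.4677 m/min.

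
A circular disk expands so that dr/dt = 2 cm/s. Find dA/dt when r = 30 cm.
120π cm²/s

A = πr²
dA/dt = 2πr · dr/dt = 2π(30)(2) = 120π cm²/s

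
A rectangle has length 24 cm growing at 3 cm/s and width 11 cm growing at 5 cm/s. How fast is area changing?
153 cm²/s

A = lw
dA/dt = w·dl/dt + l·dw/dt = 11·3 + 24·5 = 153 cm²/s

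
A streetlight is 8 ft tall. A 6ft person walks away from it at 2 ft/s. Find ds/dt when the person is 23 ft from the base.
6 ft/s

By similar triangles: 8/(x+s) = 6/s
Solving: s = 6x/2
ds/dt = 6/2 · dx/dt = 3 · 2 = 6 ft/s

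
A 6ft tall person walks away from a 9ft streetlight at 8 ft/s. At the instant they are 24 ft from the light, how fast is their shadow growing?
16 ft/s

By similar triangles: 9/(x+s) = 6/s
Solving: s = 6x/3
ds/dt = 6/3 · dx/dt = 2 · 8 = 16 ft/s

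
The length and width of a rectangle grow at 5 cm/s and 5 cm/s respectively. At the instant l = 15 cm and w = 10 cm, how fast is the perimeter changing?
20 cm/s

P = 2(l + w)
dP/dt = 2(dl/dt + dw/dt) = 2(5 + 5) = 20 cm/s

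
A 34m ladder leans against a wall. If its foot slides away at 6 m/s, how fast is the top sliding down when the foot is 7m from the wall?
14√123/123 ≈ 1.262 m/s

x² + y² = 34²
2x·dx/dt + 2y·dy/dt = 0
dy/dt = -x/y · dx/dt = -7/(3√123) · 6 = -14√123/123 m/s
The top is descending at 14√123/123 ≈ 1.262 m/s.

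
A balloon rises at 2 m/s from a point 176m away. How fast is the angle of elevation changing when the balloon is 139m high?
0.006998 rad/s

tan(θ) = y/176
sec²(θ) · dθ/dt = (1/176) · dy/dt
dθ/dt = cos²(θ)/176 · 2 = 176/(176² + 139²) · 2
dθ/dt = 0.006998 rad/s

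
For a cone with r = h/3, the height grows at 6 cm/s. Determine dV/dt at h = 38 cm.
2888π/3 cm³/s

V = (1/3)π(h/3)²h = πh³/27
dV/dt = πh²/9 · 6
At h = 38: dV/dt = 2888π/3 cm³/s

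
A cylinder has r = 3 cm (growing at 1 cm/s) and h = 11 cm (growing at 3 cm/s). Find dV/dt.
93π cm³/s

V = πr²h
dV/dt = 2πrh·dr/dt + πr²·dh/dt
= 2π(3)(11)(1) + π(3)²(3)
= 93π cm³/s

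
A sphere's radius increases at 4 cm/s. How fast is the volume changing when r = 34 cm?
18496π cm³/s

V = (4/3)πr³
dV/dt = dV/dr · dr/dt = 4πr² · 4
At r = 34: dV/dt = 18496π cm³/s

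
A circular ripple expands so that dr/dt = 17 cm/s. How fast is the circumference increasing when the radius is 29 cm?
34π cm/s

C = 2πr
dC/dt = 2π · dr/dt = 2π · 17 = 34π cm/s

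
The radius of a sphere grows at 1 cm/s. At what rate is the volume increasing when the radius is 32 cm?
4096π cm³/s

V = (4/3)πr³
dV/dt = dV/dr · dr/dt = 4πr² · 1
At r = 32: dV/dt = 4096π cm³/s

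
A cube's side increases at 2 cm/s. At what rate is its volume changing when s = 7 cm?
294 cm³/s

V = s³
dV/dt = 3s² · ds/dt = 3·7²·2 = 294 cm³/s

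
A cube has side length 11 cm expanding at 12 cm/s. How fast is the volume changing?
4356 cm³/s

V = s³
dV/dt = 3s² · ds/dt = 3·11²·12 = 4356 cm³/s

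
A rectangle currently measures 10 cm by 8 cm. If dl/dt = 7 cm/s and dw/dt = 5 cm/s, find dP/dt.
24 cm/s

P = 2(l + w)
dP/dt = 2(dl/dt + dw/dt) = 2(7 + 5) = 24 cm/s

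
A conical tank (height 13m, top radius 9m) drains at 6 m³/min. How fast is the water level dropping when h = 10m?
169/(1350π) ≈ 0.03985 m/min

r/h = 9/13, so r = (9/13)h
V = (1/3)πr²h = (1/3)π((9/13)h)²h = (27/169)πh³
dV/dh = (81/169)πh²
dh/dt = (dV/dt)/(dV/dh) = -6/((81/169)π·10²) = -169/(1350π) m/min
The level is dropping at 169/(1350π) ≈ 0.03985 m/min.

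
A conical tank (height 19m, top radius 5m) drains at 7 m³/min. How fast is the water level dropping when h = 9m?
2527/(2025π) ≈ 0.3972 m/min

r/h = 5/19, so r = (5/19)h
V = (1/3)πr²h = (1/3)π((5/19)h)²h = (25/1083)πh³
dV/dh = (25/361)πh²
dh/dt = (dV/dt)/(dV/dh) = -7/((25/361)π·9²) = -2527/(2025π) m/min
The level is dropping at 2527/(2025π) ≈ 0.3972 m/min.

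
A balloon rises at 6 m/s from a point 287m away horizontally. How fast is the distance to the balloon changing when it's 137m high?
411√101138/50569 ≈ 2.585 m/s

z² = 287² + y²
z = √(287² + 137²) = √101138
dz/dt = y/z · dy/dt = 137/√101138 · 6 = 411√101138/50569 ≈ 2.585 m/s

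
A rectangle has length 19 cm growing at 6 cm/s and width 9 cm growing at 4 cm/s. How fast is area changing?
130 cm²/s

A = lw
dA/dt = w·dl/dt + l·dw/dt = 9·6 + 19·4 = 130 cm²/s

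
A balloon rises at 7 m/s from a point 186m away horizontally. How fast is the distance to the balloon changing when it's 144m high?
168√1537/1537 ≈ 4.285 m/s

z² = 186² + y²
z = √(186² + 144²) = 6√1537
dz/dt = y/z · dy/dt = 144/(6√1537) · 7 = 168√1537/1537 ≈ 4.285 m/s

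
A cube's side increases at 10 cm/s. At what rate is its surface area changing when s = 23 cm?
2760 cm²/s

A = 6s²
dA/dt = 12s · ds/dt = 12·23·10 = 2760 cm²/s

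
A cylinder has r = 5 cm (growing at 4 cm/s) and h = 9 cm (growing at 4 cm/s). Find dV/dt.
460π cm³/s

V = πr²h
dV/dt = 2πrh·dr/dt + πr²·dh/dt
= 2π(5)(9)(4) + π(5)²(4)
= 460π cm³/s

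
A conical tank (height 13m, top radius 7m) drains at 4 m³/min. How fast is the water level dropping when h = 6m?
169/(441π) ≈ 0.122 m/min

r/h = 7/13, so r = (7/13)h
V = (1/3)πr²h = (1/3)π((7/13)h)²h = (49/507)πh³
dV/dh = (49/169)πh²
dh/dt = (dV/dt)/(dV/dh) = -4/((49/169)π·6²) = -169/(441π) m/min
The level is dropping at 169/(441π) ≈ 0.122 m/min.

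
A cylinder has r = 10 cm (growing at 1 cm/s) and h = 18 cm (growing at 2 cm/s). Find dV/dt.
560π cm³/s

V = πr²h
dV/dt = 2πrh·dr/dt + πr²·dh/dt
= 2π(10)(18)(1) + π(10)²(2)
= 560π cm³/s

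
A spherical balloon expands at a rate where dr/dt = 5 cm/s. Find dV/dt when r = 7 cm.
980π cm³/s

V = (4/3)πr³
dV/dt = dV/dr · dr/dt = 4πr² · 5
At r = 7: dV/dt = 980π cm³/s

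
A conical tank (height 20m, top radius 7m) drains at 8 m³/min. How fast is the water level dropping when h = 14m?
800/(2401π) ≈ 0.1061 m/min

r/h = 7/20, so r = (7/20)h
V = (1/3)πr²h = (1/3)π((7/20)h)²h = (49/1200)πh³
dV/dh = (49/400)πh²
dh/dt = (dV/dt)/(dV/dh) = -8/((49/400)π·14²) = -800/(2401π) m/min
The level is dropping at 800/(2401π) ≈ 0.1061 m/min.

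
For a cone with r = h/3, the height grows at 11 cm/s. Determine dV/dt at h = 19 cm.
3971π/9 cm³/s

V = (1/3)π(h/3)²h = πh³/27
dV/dt = πh²/9 · 11
At h = 19: dV/dt = 3971π/9 cm³/s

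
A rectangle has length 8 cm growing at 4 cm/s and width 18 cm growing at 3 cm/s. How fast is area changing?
96 cm²/s

A = lw
dA/dt = w·dl/dt + l·dw/dt = 18·4 + 8·3 = 96 cm²/s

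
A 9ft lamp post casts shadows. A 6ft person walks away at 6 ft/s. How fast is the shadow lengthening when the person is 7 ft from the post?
12 ft/s

By similar triangles: 9/(x+s) = 6/s
Solving: s = 6x/3
ds/dt = 6/3 · dx/dt = 2 · 6 = 12 ft/s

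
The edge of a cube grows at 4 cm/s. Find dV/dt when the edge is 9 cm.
972 cm³/s

V = s³
dV/dt = 3s² · ds/dt = 3·9²·4 = 972 cm³/s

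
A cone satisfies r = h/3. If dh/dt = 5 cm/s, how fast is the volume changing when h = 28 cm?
3920π/9 cm³/s

V = (1/3)π(h/3)²h = πh³/27
dV/dt = πh²/9 · 5
At h = 28: dV/dt = 3920π/9 cm³/s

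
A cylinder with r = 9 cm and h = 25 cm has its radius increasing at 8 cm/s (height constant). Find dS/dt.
688π cm²/s

S = 2πrh + 2πr² (lateral + bases)
dS/dt = (2πh + 4πr)·dr/dt = (2π·25 + 4π·9)·8
= 688π cm²/s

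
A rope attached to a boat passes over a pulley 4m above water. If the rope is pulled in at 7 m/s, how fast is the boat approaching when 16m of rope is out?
28√15/15 ≈ 7.23 m/s

rope² = x² + 4²
x = √(16² - 4²) = 4√15
dx/dt = (rope/x) · d(rope)/dt = (16/(4√15)) · (-7) = -28√15/15 m/s
The boat approaches at 28√15/15 ≈ 7.23 m/s.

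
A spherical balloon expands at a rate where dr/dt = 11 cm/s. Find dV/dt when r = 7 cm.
2156π cm³/s

V = (4/3)πr³
dV/dt = dV/dr · dr/dt = 4πr² · 11
At r = 7: dV/dt = 2156π cm³/s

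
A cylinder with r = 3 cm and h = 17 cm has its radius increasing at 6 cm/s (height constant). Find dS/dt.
276π cm²/s

S = 2πrh + 2πr² (lateral + bases)
dS/dt = (2πh + 4πr)·dr/dt = (2π·17 + 4π·3)·6
= 276π cm²/s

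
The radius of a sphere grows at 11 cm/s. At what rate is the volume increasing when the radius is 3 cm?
396π cm³/s

V = (4/3)πr³
dV/dt = dV/dr · dr/dt = 4πr² · 11
At r = 3: dV/dt = 396π cm³/s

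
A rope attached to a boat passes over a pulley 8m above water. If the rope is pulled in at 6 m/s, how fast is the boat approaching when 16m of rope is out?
4√3 ≈ 6.928 m/s

rope² = x² + 8²
x = √(16² - 8²) = 8√3
dx/dt = (rope/x) · d(rope)/dt = (16/(8√3)) · (-6) = -4√3 m/s
The boat approaches at 4√3 ≈ 6.928 m/s.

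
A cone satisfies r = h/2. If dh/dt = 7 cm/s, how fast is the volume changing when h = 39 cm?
10647π/4 cm³/s

V = (1/3)π(h/2)²h = πh³/12
dV/dt = πh²/4 · 7
At h = 39: dV/dt = 10647π/4 cm³/s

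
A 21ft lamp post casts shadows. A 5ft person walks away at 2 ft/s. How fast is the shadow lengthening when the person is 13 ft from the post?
5/8 ft/s

By similar triangles: 21/(x+s) = 5/s
Solving: s = 5x/16
ds/dt = 5/16 · dx/dt = 5/16 · 2 = 5/8 ft/s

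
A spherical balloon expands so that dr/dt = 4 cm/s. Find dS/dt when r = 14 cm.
448π cm²/s

S = 4πr²
dS/dt = dS/dr · dr/dt = 8πr · 4
At r = 14: dS/dt = 448π cm²/s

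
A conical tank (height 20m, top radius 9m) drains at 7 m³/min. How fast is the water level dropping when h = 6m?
700/(729π) ≈ 0.3056 m/min

r/h = 9/20, so r = (9/20)h
V = (1/3)πr²h = (1/3)π((9/20)h)²h = (27/400)πh³
dV/dh = (81/400)πh²
dh/dt = (dV/dt)/(dV/dh) = -7/((81/400)π·6²) = -700/(729π) m/min
The level is dropping at 700/(729π) ≈ 0.3056 m/min.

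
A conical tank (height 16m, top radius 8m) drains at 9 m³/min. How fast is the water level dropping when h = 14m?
9/(49π) ≈ 0.05847 m/min

r/h = 8/16, so r = (1/2)h
V = (1/3)πr²h = (1/3)π((1/2)h)²h = (1/12)πh³
dV/dh = (1/4)πh²
dh/dt = (dV/dt)/(dV/dh) = -9/((1/4)π·14²) = -9/(49π) m/min
The level is dropping at 9/(49π) ≈ 0.05847 m/min.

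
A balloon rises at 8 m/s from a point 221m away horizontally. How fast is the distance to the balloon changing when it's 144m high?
1152√69577/69577 ≈ 4.367 m/s

z² = 221² + y²
z = √(221² + 144²) = √69577
dz/dt = y/z · dy/dt = 144/√69577 · 8 = 1152√69577/69577 ≈ 4.367 m/s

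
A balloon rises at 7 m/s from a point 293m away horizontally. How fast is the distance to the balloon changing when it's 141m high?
987√105730/105730 ≈ 3.035 m/s

z² = 293² + y²
z = √(293² + 141²) = √105730
dz/dt = y/z · dy/dt = 141/√105730 · 7 = 987√105730/105730 ≈ 3.035 m/s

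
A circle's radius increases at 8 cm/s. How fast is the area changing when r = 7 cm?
112π cm²/s

A = πr²
dA/dt = 2πr · dr/dt = 2π(7)(8) = 112π cm²/s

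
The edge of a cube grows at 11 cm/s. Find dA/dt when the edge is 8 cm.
1056 cm²/s

A = 6s²
dA/dt = 12s · ds/dt = 12·8·11 = 1056 cm²/s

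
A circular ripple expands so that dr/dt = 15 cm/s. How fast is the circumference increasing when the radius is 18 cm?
30π cm/s

C = 2πr
dC/dt = 2π · dr/dt = 2π · 15 = 30π cm/s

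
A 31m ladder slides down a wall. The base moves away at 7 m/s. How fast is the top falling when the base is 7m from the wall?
49√57/228 ≈ 1.623 m/s

x² + y² = 31²
2x·dx/dt + 2y·dy/dt = 0
dy/dt = -x/y · dx/dt = -7/(4√57) · 7 = -49√57/228 m/s
The top is descending at 49√57/228 ≈ 1.623 m/s.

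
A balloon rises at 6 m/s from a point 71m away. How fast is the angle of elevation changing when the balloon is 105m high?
0.026516 rad/s

tan(θ) = y/71
sec²(θ) · dθ/dt = (1/71) · dy/dt
dθ/dt = cos²(θ)/71 · 6 = 71/(71² + 105²) · 6
dθ/dt = 0.026516 rad/s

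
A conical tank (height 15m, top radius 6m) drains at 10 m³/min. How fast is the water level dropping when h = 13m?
125/(338π) ≈ 0.1177 m/min

r/h = 6/15, so r = (2/5)h
V = (1/3)πr²h = (1/3)π((2/5)h)²h = (4/75)πh³
dV/dh = (4/25)πh²
dh/dt = (dV/dt)/(dV/dh) = -10/((4/25)π·13²) = -125/(338π) m/min
The level is dropping at 125/(338π) ≈ 0.1177 m/min.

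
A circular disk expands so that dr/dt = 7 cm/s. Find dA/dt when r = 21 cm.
294π cm²/s

A = πr²
dA/dt = 2πr · dr/dt = 2π(21)(7) = 294π cm²/s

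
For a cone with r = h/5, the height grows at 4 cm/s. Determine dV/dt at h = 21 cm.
1764π/25 cm³/s

V = (1/3)π(h/5)²h = πh³/75
dV/dt = πh²/25 · 4
At h = 21: dV/dt = 1764π/25 cm³/s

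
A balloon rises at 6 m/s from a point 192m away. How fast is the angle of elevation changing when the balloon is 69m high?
0.027676 rad/s

tan(θ) = y/192
sec²(θ) · dθ/dt = (1/192) · dy/dt
dθ/dt = cos²(θ)/192 · 6 = 192/(192² + 69²) · 6
dθ/dt = 0.027676 rad/s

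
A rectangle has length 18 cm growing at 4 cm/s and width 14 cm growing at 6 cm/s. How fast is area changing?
164 cm²/s

A = lw
dA/dt = w·dl/dt + l·dw/dt = 14·4 + 18·6 = 164 cm²/s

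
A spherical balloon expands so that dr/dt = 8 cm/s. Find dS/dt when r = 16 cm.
1024π cm²/s

S = 4πr²
dS/dt = dS/dr · dr/dt = 8πr · 8
At r = 16: dS/dt = 1024π cm²/s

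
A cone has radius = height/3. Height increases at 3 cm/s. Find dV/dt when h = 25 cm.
625π/3 cm³/s

V = (1/3)π(h/3)²h = πh³/27
dV/dt = πh²/9 · 3
At h = 25: dV/dt = 625π/3 cm³/s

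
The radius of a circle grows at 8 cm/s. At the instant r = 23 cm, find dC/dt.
16π cm/s

C = 2πr
dC/dt = 2π · dr/dt = 2π · 8 = 16π cm/s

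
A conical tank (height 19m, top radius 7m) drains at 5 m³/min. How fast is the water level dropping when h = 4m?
1805/(784π) ≈ 0.7328 m/min

r/h = 7/19, so r = (7/19)h
V = (1/3)πr²h = (1/3)π((7/19)h)²h = (49/1083)πh³
dV/dh = (49/361)πh²
dh/dt = (dV/dt)/(dV/dh) = -5/((49/361)π·4²) = -1805/(784π) m/min
The level is dropping at 1805/(784π) ≈ 0.7328 m/min.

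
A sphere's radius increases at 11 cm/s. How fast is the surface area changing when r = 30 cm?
2640π cm²/s

S = 4πr²
dS/dt = dS/dr · dr/dt = 8πr · 11
At r = 30: dS/dt = 2640π cm²/s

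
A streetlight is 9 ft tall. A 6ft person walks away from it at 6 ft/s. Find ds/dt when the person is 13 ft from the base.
12 ft/s

By similar triangles: 9/(x+s) = 6/s
Solving: s = 6x/3
ds/dt = 6/3 · dx/dt = 2 · 6 = 12 ft/s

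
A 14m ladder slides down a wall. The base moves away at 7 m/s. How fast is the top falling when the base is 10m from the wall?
35√6/12 ≈ 7.144 m/s

x² + y² = 14²
2x·dx/dt + 2y·dy/dt = 0
dy/dt = -x/y · dx/dt = -10/(4√6) · 7 = -35√6/12 m/s
The top is descending at 35√6/12 ≈ 7.144 m/s.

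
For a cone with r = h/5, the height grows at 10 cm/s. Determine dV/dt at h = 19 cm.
722π/5 cm³/s

V = (1/3)π(h/5)²h = πh³/75
dV/dt = πh²/25 · 10
At h = 19: dV/dt = 722π/5 cm³/s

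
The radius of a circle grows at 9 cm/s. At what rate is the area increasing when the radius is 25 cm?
450π cm²/s

A = πr²
dA/dt = 2πr · dr/dt = 2π(25)(9) = 450π cm²/s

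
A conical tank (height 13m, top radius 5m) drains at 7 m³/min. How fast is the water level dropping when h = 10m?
1183/(2500π) ≈ 0.1506 m/min

r/h = 5/13, so r = (5/13)h
V = (1/3)πr²h = (1/3)π((5/13)h)²h = (25/507)πh³
dV/dh = (25/169)πh²
dh/dt = (dV/dt)/(dV/dh) = -7/((25/169)π·10²) = -1183/(2500π) m/min
The level is dropping at 1183/(2500π) ≈ 0.1506 m/min.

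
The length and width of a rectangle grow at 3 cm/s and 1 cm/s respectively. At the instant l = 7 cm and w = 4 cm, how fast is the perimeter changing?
8 cm/s

P = 2(l + w)
dP/dt = 2(dl/dt + dw/dt) = 2(3 + 1) = 8 cm/s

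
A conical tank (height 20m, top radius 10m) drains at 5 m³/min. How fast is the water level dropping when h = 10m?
1/(5π) ≈ 0.06366 m/min

r/h = 10/20, so r = (1/2)h
V = (1/3)πr²h = (1/3)π((1/2)h)²h = (1/12)πh³
dV/dh = (1/4)πh²
dh/dt = (dV/dt)/(dV/dh) = -5/((1/4)π·10²) = -1/(5π) m/min
The level is dropping at 1/(5π) ≈ 0.06366 m/min.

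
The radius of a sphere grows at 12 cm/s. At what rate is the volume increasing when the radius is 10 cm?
4800π cm³/s

V = (4/3)πr³
dV/dt = dV/dr · dr/dt = 4πr² · 12
At r = 10: dV/dt = 4800π cm³/s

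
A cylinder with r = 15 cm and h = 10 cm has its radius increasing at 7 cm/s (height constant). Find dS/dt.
560π cm²/s

S = 2πrh + 2πr² (lateral + bases)
dS/dt = (2πh + 4πr)·dr/dt = (2π·10 + 4π·15)·7
= 560π cm²/s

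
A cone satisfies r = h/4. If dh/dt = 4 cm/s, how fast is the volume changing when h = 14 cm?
49π cm³/s

V = (1/3)π(h/4)²h = πh³/48
dV/dt = πh²/16 · 4
At h = 14: dV/dt = 49π cm³/s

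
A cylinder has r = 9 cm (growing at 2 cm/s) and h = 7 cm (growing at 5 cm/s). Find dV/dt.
657π cm³/s

V = πr²h
dV/dt = 2πrh·dr/dt + πr²·dh/dt
= 2π(9)(7)(2) + π(9)²(5)
= 657π cm³/s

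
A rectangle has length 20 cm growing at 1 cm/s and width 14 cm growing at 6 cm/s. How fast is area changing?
134 cm²/s

A = lw
dA/dt = w·dl/dt + l·dw/dt = 14·1 + 20·6 = 134 cm²/s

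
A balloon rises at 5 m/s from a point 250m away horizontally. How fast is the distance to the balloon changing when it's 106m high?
265√18434/18434 ≈ 1.952 m/s

z² = 250² + y²
z = √(250² + 106²) = 2√18434
dz/dt = y/z · dy/dt = 106/(2√18434) · 5 = 265√18434/18434 ≈ 1.952 m/s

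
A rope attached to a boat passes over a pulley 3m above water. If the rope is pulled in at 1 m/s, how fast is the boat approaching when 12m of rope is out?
4√15/15 ≈ 1.033 m/s

rope² = x² + 3²
x = √(12² - 3²) = 3√15
dx/dt = (rope/x) · d(rope)/dt = (12/(3√15)) · (-1) = -4√15/15 m/s
The boat approaches at 4√15/15 ≈ 1.033 m/s.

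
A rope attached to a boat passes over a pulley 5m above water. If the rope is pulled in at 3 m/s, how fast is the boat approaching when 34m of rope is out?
34√1131/377 ≈ 3.033 m/s

rope² = x² + 5²
x = √(34² - 5²) = √1131
dx/dt = (rope/x) · d(rope)/dt = (34/√1131) · (-3) = -34√1131/377 m/s
The boat approaches at 34√1131/377 ≈ 3.033 m/s.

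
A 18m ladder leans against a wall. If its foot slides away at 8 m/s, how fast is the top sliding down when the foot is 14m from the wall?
7√2 ≈ 9.899 m/s

x² + y² = 18²
2x·dx/dt + 2y·dy/dt = 0
dy/dt = -x/y · dx/dt = -14/(8√2) · 8 = -7√2 m/s
The top is descending at 7√2 ≈ 9.899 m/s.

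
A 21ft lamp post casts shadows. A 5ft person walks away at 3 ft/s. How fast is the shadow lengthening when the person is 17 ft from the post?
15/16 ft/s

By similar triangles: 21/(x+s) = 5/s
Solving: s = 5x/16
ds/dt = 5/16 · dx/dt = 5/16 · 3 = 15/16 ft/s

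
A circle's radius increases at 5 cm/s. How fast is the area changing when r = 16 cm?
160π cm²/s

A = πr²
dA/dt = 2πr · dr/dt = 2π(16)(5) = 160π cm²/s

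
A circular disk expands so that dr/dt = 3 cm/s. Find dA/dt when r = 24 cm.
144π cm²/s

A = πr²
dA/dt = 2πr · dr/dt = 2π(24)(3) = 144π cm²/s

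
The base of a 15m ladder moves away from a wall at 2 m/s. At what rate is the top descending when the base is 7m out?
7√11/22 ≈ 1.055 m/s

x² + y² = 15²
2x·dx/dt + 2y·dy/dt = 0
dy/dt = -x/y · dx/dt = -7/(4√11) · 2 = -7√11/22 m/s
The top is descending at 7√11/22 ≈ 1.055 m/s.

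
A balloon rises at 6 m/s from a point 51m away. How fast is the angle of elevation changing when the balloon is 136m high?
0.014504 rad/s

tan(θ) = y/51
sec²(θ) · dθ/dt = (1/51) · dy/dt
dθ/dt = cos²(θ)/51 · 6 = 51/(51² + 136²) · 6
dθ/dt = 0.014504 rad/s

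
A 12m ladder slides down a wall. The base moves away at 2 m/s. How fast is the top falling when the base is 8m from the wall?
4√5/5 ≈ 1.789 m/s

x² + y² = 12²
2x·dx/dt + 2y·dy/dt = 0
dy/dt = -x/y · dx/dt = -8/(4√5) · 2 = -4√5/5 m/s
The top is descending at 4√5/5 ≈ 1.789 m/s.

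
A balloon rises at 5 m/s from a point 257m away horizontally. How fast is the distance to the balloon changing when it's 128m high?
640√82433/82433 ≈ 2.229 m/s

z² = 257² + y²
z = √(257² + 128²) = √82433
dz/dt = y/z · dy/dt = 128/√82433 · 5 = 640√82433/82433 ≈ 2.229 m/s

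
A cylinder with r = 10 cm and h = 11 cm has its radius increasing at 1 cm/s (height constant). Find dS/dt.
62π cm²/s

S = 2πrh + 2πr² (lateral + bases)
dS/dt = (2πh + 4πr)·dr/dt = (2π·11 + 4π·10)·1
= 62π cm²/s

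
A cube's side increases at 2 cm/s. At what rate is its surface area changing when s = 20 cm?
480 cm²/s

A = 6s²
dA/dt = 12s · ds/dt = 12·20·2 = 480 cm²/s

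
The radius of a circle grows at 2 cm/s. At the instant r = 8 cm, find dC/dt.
4π cm/s

C = 2πr
dC/dt = 2π · dr/dt = 2π · 2 = 4π cm/s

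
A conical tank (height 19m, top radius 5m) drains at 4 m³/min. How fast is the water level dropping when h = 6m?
361/(225π) ≈ 0.5107 m/min

r/h = 5/19, so r = (5/19)h
V = (1/3)πr²h = (1/3)π((5/19)h)²h = (25/1083)πh³
dV/dh = (25/361)πh²
dh/dt = (dV/dt)/(dV/dh) = -4/((25/361)π·6²) = -361/(225π) m/min
The level is dropping at 361/(225π) ≈ 0.5107 m/min.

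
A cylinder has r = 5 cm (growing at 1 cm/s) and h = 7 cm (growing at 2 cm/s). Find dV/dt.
120π cm³/s

V = πr²h
dV/dt = 2πrh·dr/dt + πr²·dh/dt
= 2π(5)(7)(1) + π(5)²(2)
= 120π cm³/s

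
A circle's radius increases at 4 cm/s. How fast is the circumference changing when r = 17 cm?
8π cm/s

C = 2πr
dC/dt = 2π · dr/dt = 2π · 4 = 8π cm/s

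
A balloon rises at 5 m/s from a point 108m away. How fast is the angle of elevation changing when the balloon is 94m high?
0.026341 rad/s

tan(θ) = y/108
sec²(θ) · dθ/dt = (1/108) · dy/dt
dθ/dt = cos²(θ)/108 · 5 = 108/(108² + 94²) · 5
dθ/dt = 0.026341 rad/s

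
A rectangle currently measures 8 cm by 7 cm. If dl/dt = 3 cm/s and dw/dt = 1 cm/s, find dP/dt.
8 cm/s

P = 2(l + w)
dP/dt = 2(dl/dt + dw/dt) = 2(3 + 1) = 8 cm/s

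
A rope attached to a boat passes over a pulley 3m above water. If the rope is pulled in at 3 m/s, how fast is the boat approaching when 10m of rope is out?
30√91/91 ≈ 3.145 m/s

rope² = x² + 3²
x = √(10² - 3²) = √91
dx/dt = (rope/x) · d(rope)/dt = (10/√91) · (-3) = -30√91/91 m/s
The boat approaches at 30√91/91 ≈ 3.145 m/s.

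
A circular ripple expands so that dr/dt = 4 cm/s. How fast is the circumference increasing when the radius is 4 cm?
8π cm/s

C = 2πr
dC/dt = 2π · dr/dt = 2π · 4 = 8π cm/s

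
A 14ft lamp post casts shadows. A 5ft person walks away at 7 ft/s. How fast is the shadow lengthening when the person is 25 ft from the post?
35/9 ft/s

By similar triangles: 14/(x+s) = 5/s
Solving: s = 5x/9
ds/dt = 5/9 · dx/dt = 5/9 · 7 = 35/9 ft/s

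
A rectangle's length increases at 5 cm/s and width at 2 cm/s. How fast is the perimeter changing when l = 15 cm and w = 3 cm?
14 cm/s

P = 2(l + w)
dP/dt = 2(dl/dt + dw/dt) = 2(5 + 2) = 14 cm/s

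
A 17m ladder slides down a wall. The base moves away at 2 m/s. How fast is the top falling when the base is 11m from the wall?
11√42/42 ≈ 1.697 m/s

x² + y² = 17²
2x·dx/dt + 2y·dy/dt = 0
dy/dt = -x/y · dx/dt = -11/(2√42) · 2 = -11√42/42 m/s
The top is descending at 11√42/42 ≈ 1.697 m/s.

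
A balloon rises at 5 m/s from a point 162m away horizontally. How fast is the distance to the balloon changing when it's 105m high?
175√4141/4141 ≈ 2.719 m/s

z² = 162² + y²
z = √(162² + 105²) = 3√4141
dz/dt = y/z · dy/dt = 105/(3√4141) · 5 = 175√4141/4141 ≈ 2.719 m/s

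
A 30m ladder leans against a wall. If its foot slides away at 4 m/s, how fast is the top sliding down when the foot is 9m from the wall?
12√91/91 ≈ 1.258 m/s

x² + y² = 30²
2x·dx/dt + 2y·dy/dt = 0
dy/dt = -x/y · dx/dt = -9/(3√91) · 4 = -12√91/91 m/s
The top is descending at 12√91/91 ≈ 1.258 m/s.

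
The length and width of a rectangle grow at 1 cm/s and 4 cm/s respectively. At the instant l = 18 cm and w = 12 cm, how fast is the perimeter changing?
10 cm/s

P = 2(l + w)
dP/dt = 2(dl/dt + dw/dt) = 2(1 + 4) = 10 cm/s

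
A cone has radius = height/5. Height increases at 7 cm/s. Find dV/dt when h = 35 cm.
343π cm³/s

V = (1/3)π(h/5)²h = πh³/75
dV/dt = πh²/25 · 7
At h = 35: dV/dt = 343π cm³/s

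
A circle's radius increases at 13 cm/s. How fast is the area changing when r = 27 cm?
702π cm²/s

A = πr²
dA/dt = 2πr · dr/dt = 2π(27)(13) = 702π cm²/s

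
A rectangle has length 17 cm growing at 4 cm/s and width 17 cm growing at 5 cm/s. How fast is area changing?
153 cm²/s

A = lw
dA/dt = w·dl/dt + l·dw/dt = 17·4 + 17·5 = 153 cm²/s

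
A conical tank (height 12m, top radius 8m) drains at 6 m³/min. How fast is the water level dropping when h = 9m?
1/(6π) ≈ 0.05305 m/min

r/h = 8/12, so r = (2/3)h
V = (1/3)πr²h = (1/3)π((2/3)h)²h = (4/27)πh³
dV/dh = (4/9)πh²
dh/dt = (dV/dt)/(dV/dh) = -6/((4/9)π·9²) = -1/(6π) m/min
The level is dropping at 1/(6π) ≈ 0.05305 m/min.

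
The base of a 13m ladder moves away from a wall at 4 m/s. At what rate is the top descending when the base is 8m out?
32√105/105 ≈ 3.123 m/s

x² + y² = 13²
2x·dx/dt + 2y·dy/dt = 0
dy/dt = -x/y · dx/dt = -8/√105 · 4 = -32√105/105 m/s
The top is descending at 32√105/105 ≈ 3.123 m/s.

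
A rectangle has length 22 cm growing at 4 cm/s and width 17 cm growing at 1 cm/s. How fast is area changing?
90 cm²/s

A = lw
dA/dt = w·dl/dt + l·dw/dt = 17·4 + 22·1 = 90 cm²/s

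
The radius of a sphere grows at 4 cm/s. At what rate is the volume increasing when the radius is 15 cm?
3600π cm³/s

V = (4/3)πr³
dV/dt = dV/dr · dr/dt = 4πr² · 4
At r = 15: dV/dt = 3600π cm³/s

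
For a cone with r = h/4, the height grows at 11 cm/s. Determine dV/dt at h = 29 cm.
9251π/16 cm³/s

V = (1/3)π(h/4)²h = πh³/48
dV/dt = πh²/16 · 11
At h = 29: dV/dt = 9251π/16 cm³/s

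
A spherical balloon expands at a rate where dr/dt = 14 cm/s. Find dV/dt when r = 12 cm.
8064π cm³/s

V = (4/3)πr³
dV/dt = dV/dr · dr/dt = 4πr² · 14
At r = 12: dV/dt = 8064π cm³/s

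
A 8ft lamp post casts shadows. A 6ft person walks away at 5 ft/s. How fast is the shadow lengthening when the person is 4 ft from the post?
15 ft/s

By similar triangles: 8/(x+s) = 6/s
Solving: s = 6x/2
ds/dt = 6/2 · dx/dt = 3 · 5 = 15 ft/s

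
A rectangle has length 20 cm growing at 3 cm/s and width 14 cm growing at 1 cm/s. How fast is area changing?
62 cm²/s

A = lw
dA/dt = w·dl/dt + l·dw/dt = 14·3 + 20·1 = 62 cm²/s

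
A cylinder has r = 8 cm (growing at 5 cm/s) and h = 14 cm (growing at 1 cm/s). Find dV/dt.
1184π cm³/s

V = πr²h
dV/dt = 2πrh·dr/dt + πr²·dh/dt
= 2π(8)(14)(5) + π(8)²(1)
= 1184π cm³/s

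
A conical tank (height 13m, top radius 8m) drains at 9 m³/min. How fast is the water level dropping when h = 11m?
1521/(7744π) ≈ 0.06252 m/min

r/h = 8/13, so r = (8/13)h
V = (1/3)πr²h = (1/3)π((8/13)h)²h = (64/507)πh³
dV/dh = (64/169)πh²
dh/dt = (dV/dt)/(dV/dh) = -9/((64/169)π·11²) = -1521/(7744π) m/min
The level is dropping at 1521/(7744π) ≈ 0.06252 m/min.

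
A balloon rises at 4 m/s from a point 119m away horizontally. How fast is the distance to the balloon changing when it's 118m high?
472√28085/28085 ≈ 2.816 m/s

z² = 119² + y²
z = √(119² + 118²) = √28085
dz/dt = y/z · dy/dt = 118/√28085 · 4 = 472√28085/28085 ≈ 2.816 m/s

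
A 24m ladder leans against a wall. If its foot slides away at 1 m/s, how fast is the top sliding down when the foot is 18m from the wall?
3√7/7 ≈ 1.134 m/s

x² + y² = 24²
2x·dx/dt + 2y·dy/dt = 0
dy/dt = -x/y · dx/dt = -18/(6√7) · 1 = -3√7/7 m/s
The top is descending at 3√7/7 ≈ 1.134 m/s.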